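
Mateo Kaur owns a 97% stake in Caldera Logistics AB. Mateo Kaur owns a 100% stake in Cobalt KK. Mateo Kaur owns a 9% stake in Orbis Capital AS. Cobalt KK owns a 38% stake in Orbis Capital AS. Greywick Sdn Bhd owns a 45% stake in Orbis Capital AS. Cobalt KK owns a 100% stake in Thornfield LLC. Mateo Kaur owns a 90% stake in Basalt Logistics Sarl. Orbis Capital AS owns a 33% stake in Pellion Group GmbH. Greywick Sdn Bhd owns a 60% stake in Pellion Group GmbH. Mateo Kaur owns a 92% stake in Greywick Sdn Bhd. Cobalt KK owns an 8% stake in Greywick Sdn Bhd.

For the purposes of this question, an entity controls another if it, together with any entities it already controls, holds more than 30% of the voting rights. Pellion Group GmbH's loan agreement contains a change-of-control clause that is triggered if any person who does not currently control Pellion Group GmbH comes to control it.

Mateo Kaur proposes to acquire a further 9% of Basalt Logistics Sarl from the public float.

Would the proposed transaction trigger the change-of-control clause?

No

The purchase changes only Mateo's holdings, so Mateo is the only person who could newly come to control Pellion.
Mateo holds 100% of Cobalt, so Mateo controls Cobalt.
Mateo and Cobalt together hold 92% + 8% = 100% of Greywick, so Mateo controls Greywick.
Cobalt and Greywick and Mateo together hold 38% + 45% + 9% = 92% of Orbis, so Mateo controls Orbis.
Greywick and Orbis together hold 60% + 33% = 93% of Pellion, so Mateo controls Pellion.
So Mateo already controls Pellion before the transaction.
After the purchase, Mateo's direct stake in Basalt rises to 90% + 9% = 99%.
Mateo controlled Pellion already, so this is not a new person acquiring control; every other person's position is unchanged or reduced.
No new person acquires control, so the clause is not triggered.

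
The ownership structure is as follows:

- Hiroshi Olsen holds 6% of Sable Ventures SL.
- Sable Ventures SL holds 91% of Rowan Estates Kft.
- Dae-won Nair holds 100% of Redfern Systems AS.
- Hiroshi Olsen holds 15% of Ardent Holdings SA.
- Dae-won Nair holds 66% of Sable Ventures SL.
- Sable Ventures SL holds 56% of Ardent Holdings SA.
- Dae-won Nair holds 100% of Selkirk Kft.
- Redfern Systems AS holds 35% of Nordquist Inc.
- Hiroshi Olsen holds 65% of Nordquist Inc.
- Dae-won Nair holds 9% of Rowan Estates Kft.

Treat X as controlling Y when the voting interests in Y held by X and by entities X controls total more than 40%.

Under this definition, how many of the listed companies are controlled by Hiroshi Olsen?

1

Hiroshi holds 65% of Nordquist, so Hiroshi controls Nordquist.
No other company's threshold is met.
Hiroshi controls 1 company.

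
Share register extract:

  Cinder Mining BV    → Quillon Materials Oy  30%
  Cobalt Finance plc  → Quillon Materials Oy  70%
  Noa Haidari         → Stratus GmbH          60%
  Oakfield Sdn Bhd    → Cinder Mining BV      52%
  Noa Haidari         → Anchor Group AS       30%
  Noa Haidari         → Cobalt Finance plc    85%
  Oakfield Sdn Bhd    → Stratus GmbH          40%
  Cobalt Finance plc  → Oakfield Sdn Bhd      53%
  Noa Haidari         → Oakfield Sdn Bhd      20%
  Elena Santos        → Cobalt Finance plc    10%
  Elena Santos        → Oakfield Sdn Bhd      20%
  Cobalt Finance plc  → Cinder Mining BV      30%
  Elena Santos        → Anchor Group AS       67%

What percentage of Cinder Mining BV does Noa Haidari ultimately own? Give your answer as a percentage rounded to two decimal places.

Noa reaches Cinder along 3 paths.
Via Cobalt: 85% × 30% = 25.5%.
Via Cobalt → Oakfield: 85% × 53% × 52% = 23.426%.
Via Oakfield: 20% × 52% = 10.4%.
Total: 25.5% + 23.426% + 10.4% = 59.326%.
Rounded: 59.33%.

59.33%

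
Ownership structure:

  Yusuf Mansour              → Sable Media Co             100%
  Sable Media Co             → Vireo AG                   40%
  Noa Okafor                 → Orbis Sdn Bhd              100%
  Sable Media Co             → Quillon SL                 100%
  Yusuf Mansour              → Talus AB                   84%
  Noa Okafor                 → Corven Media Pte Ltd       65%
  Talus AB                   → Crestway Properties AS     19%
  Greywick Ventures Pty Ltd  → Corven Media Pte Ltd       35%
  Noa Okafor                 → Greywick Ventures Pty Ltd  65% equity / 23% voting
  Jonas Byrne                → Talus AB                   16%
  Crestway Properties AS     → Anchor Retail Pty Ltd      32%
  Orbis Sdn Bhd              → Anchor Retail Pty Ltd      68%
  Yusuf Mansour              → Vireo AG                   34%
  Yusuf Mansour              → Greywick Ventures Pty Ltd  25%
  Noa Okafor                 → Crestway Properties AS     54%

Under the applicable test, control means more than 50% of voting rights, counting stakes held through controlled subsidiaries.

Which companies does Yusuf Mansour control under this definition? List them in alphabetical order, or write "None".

Yusuf holds 84% of Talus, so Yusuf controls Talus.
Yusuf holds 100% of Sable, so Yusuf controls Sable.
Sable holds 100% of Quillon, so Yusuf controls Quillon.
Sable and Yusuf together hold 40% + 34% = 74% of Vireo, so Yusuf controls Vireo.
No other company's threshold is met.

Quillon SL, Sable Media Co, Talus AB, Vireo AG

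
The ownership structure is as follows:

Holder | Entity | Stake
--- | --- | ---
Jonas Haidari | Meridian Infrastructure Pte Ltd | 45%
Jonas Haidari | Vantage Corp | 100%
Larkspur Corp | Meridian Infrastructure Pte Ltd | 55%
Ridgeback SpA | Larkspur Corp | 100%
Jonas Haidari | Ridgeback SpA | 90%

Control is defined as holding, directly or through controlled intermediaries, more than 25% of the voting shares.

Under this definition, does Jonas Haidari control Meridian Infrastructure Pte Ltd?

Yes

Jonas holds 90% of Ridgeback, so Jonas controls Ridgeback.
Ridgeback holds 100% of Larkspur, so Jonas controls Larkspur.
Jonas and Larkspur together hold 45% + 55% = 100% of Meridian, so Jonas controls Meridian.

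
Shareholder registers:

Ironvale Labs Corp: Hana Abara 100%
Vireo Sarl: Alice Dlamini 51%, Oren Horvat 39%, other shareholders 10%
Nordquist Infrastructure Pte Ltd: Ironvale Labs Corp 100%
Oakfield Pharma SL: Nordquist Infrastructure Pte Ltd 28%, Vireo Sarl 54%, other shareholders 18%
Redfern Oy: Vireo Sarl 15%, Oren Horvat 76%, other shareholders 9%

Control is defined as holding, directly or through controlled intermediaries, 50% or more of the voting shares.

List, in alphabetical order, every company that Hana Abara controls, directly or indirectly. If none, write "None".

Ironvale Labs Corp, Nordquist Infrastructure Pte Ltd

Hana holds 100% of Ironvale, so Hana controls Ironvale.
Ironvale holds 100% of Nordquist, so Hana controls Nordquist.
No other company's threshold is met.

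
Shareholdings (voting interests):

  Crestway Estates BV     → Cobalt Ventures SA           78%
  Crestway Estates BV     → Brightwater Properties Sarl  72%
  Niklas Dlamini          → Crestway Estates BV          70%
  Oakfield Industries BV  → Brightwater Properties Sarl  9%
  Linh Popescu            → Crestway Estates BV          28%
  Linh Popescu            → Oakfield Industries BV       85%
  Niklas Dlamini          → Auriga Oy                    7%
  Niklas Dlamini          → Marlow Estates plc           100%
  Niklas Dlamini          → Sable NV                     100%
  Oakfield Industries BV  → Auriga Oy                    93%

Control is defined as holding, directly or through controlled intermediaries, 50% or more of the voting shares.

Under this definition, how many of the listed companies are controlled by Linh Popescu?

Linh holds 85% of Oakfield, so Linh controls Oakfield.
Oakfield holds 93% of Auriga, so Linh controls Auriga.
No other company's threshold is met.
Linh controls 2 companies.

2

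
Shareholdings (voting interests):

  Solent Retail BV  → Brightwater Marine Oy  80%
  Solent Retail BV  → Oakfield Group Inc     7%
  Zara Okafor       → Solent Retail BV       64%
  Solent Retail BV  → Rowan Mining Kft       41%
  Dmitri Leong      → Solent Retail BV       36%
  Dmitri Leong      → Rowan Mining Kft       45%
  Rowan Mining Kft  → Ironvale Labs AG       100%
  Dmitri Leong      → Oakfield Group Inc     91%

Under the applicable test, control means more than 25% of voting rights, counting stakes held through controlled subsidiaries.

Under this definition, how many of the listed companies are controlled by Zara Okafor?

Zara holds 64% of Solent, so Zara controls Solent.
Solent holds 80% of Brightwater, so Zara controls Brightwater.
Solent holds 41% of Rowan, so Zara controls Rowan.
Rowan holds 100% of Ironvale, so Zara controls Ironvale.
No other company's threshold is met.
Zara controls 4 companies.

4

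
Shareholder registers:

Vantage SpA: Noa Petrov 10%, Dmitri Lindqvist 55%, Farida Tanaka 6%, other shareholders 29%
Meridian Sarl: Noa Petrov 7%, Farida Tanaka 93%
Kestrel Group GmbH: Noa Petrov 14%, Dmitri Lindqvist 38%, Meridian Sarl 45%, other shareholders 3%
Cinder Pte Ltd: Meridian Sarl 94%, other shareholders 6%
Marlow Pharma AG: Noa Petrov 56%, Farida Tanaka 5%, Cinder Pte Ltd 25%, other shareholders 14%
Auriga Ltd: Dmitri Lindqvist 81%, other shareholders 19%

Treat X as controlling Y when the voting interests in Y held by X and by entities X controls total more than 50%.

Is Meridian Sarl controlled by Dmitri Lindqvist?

No

Dmitri holds 55% of Vantage, so Dmitri controls Vantage.
Dmitri holds 81% of Auriga, so Dmitri controls Auriga.
Neither Dmitri nor any entity Dmitri controls holds any voting interest in Meridian.
So Dmitri does not control Meridian.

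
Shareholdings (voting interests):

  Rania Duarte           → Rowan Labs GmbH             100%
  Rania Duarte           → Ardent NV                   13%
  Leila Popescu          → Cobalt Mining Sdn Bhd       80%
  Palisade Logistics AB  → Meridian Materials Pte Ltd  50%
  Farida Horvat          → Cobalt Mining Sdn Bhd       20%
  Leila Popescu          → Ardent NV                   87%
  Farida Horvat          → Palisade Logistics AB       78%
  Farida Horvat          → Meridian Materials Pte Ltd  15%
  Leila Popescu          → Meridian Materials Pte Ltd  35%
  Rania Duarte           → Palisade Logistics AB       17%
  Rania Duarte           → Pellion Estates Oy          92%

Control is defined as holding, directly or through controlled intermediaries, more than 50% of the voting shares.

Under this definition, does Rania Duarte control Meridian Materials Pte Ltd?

No

Rania holds 92% of Pellion, so Rania controls Pellion.
Rania holds 100% of Rowan, so Rania controls Rowan.
Neither Rania nor any entity Rania controls holds any voting interest in Meridian.
So Rania does not control Meridian.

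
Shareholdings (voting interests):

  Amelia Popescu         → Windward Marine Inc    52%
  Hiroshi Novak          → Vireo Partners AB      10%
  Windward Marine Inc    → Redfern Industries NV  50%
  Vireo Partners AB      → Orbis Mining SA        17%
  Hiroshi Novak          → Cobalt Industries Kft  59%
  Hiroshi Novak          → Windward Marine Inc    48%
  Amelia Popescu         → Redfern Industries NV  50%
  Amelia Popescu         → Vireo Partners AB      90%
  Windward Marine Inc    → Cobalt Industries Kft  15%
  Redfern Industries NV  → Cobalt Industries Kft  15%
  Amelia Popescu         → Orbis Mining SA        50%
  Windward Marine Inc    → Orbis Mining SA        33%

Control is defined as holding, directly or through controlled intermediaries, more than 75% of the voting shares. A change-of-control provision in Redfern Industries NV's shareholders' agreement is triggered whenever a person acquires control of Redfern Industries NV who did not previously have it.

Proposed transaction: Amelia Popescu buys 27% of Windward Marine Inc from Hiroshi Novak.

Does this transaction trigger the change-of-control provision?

The purchase adds only to Amelia's holdings (Hiroshi's stake shrinks), so Amelia is the only person who could newly come to control Redfern.
Amelia holds 90% of Vireo, so Amelia controls Vireo.
In Redfern, Amelia's side holds only 50%, not > 75%.
So before the transaction, Amelia does not control Redfern.
After the purchase, Amelia's direct stake in Windward rises to 52% + 27% = 79%, and Hiroshi's stake falls to 21%.
Amelia holds 79% of Windward, so Amelia controls Windward.
Windward and Amelia together hold 50% + 50% = 100% of Redfern, so Amelia controls Redfern.
Amelia did not control Redfern before and does after, so the clause is triggered.

Yes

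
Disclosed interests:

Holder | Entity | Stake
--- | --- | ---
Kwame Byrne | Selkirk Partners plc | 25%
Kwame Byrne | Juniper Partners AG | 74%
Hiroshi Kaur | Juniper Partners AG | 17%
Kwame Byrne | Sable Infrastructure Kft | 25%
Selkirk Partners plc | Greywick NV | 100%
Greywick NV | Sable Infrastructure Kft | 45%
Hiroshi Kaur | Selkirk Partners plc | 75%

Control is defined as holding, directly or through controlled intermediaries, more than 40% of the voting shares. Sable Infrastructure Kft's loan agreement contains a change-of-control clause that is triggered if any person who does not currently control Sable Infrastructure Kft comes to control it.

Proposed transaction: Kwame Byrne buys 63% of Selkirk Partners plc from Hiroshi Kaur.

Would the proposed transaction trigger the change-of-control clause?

The purchase adds only to Kwame's holdings (Hiroshi's stake shrinks), so Kwame is the only person who could newly come to control Sable.
Kwame holds 74% of Juniper, so Kwame controls Juniper.
In Sable, Kwame's side holds only 25%, not > 40%.
So before the transaction, Kwame does not control Sable.
After the purchase, Kwame's direct stake in Selkirk rises to 25% + 63% = 88%, and Hiroshi's stake falls to 12%.
Kwame holds 88% of Selkirk, so Kwame controls Selkirk.
Selkirk holds 100% of Greywick, so Kwame controls Greywick.
Kwame and Greywick together hold 25% + 45% = 70% of Sable, so Kwame controls Sable.
Kwame did not control Sable before and does after, so the clause is triggered.

Yes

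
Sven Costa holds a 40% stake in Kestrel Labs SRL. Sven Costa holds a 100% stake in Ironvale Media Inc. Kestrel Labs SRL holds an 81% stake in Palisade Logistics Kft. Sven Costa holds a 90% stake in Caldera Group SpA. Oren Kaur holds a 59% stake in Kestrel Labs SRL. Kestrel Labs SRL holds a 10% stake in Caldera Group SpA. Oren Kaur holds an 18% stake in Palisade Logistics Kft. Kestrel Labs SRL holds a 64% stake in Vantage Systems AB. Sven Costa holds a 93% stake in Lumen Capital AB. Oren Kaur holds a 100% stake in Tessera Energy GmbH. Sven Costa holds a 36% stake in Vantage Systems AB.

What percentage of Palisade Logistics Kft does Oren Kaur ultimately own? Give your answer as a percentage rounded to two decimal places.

65.79%

Oren reaches Palisade along 2 paths.
Via Kestrel: 59% × 81% = 47.79%.
Direct stake: 18% = 18%.
Total: 47.79% + 18% = 65.79%.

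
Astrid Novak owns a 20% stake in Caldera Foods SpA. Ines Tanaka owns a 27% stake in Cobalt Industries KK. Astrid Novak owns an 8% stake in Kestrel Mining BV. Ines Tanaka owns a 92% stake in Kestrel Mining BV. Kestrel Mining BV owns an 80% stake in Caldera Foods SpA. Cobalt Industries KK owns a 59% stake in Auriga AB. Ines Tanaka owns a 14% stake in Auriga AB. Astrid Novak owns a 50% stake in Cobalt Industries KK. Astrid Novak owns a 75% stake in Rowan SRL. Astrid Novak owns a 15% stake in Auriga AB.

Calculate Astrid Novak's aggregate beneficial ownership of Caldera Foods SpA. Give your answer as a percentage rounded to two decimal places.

Astrid reaches Caldera along 2 paths.
Direct stake: 20% = 20%.
Via Kestrel: 8% × 80% = 6.4%.
Total: 20% + 6.4% = 26.4%.
Rounded: 26.40%.

26.40%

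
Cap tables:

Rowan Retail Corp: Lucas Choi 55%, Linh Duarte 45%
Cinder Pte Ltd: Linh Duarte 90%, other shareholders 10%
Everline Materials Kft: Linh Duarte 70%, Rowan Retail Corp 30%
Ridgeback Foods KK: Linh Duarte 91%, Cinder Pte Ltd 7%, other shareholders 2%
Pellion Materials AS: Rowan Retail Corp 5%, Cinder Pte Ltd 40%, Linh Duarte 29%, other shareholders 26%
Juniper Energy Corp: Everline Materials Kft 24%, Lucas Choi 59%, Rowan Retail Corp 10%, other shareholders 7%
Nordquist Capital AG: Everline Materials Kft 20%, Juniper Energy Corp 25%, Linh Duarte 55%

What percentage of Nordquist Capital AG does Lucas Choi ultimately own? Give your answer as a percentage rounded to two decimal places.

20.42%

Lucas reaches Nordquist along 4 paths.
Via Rowan → Everline: 55% × 30% × 20% = 3.3%.
Via Rowan → Everline → Juniper: 55% × 30% × 24% × 25% = 0.99%.
Via Juniper: 59% × 25% = 14.75%.
Via Rowan → Juniper: 55% × 10% × 25% = 1.375%.
Total: 3.3% + 0.99% + 14.75% + 1.375% = 20.415%.
Rounded: 20.42%.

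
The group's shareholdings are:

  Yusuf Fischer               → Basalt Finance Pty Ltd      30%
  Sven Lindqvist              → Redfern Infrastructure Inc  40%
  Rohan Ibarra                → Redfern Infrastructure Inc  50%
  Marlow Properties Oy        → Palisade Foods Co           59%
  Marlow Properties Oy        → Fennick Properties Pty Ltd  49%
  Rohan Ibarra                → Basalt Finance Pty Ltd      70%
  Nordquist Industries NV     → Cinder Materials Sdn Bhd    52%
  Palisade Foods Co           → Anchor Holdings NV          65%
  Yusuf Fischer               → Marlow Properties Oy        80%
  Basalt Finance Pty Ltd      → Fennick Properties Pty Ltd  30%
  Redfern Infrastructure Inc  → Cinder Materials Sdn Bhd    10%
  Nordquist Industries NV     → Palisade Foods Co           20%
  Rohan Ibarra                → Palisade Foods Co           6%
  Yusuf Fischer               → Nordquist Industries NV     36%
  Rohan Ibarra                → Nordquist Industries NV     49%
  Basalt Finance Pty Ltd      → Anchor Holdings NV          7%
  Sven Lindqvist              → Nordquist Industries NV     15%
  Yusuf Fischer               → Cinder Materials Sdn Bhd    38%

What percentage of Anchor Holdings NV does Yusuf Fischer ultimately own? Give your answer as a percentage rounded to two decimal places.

Yusuf reaches Anchor along 3 paths.
Via Basalt: 30% × 7% = 2.1%.
Via Nordquist → Palisade: 36% × 20% × 65% = 4.68%.
Via Marlow → Palisade: 80% × 59% × 65% = 30.68%.
Total: 2.1% + 4.68% + 30.68% = 37.46%.

37.46%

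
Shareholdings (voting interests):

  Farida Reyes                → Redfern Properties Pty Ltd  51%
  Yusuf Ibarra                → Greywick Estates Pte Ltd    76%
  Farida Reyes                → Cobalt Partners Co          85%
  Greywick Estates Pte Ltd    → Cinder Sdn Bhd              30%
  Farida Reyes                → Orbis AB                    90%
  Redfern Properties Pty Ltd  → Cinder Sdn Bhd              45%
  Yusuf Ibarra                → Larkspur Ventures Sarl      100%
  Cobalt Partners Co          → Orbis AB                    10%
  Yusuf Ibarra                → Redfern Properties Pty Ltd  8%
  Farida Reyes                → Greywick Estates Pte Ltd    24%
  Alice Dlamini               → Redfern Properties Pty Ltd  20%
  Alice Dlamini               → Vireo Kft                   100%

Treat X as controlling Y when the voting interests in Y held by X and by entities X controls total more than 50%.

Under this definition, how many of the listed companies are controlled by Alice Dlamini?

Alice holds 100% of Vireo, so Alice controls Vireo.
No other company's threshold is met.
Alice controls 1 company.

1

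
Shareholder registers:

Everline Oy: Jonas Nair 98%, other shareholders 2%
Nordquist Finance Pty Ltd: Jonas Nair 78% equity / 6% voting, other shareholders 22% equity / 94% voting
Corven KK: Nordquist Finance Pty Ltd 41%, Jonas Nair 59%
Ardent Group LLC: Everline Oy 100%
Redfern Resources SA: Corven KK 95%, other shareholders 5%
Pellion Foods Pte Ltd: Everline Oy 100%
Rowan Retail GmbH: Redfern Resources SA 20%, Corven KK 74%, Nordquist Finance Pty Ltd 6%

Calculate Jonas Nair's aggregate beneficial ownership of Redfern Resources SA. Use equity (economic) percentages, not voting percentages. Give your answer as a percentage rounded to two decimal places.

86.43%

Jonas reaches Redfern along 2 paths.
Via Nordquist → Corven: 78% × 41% × 95% = 30.381%.
Via Corven: 59% × 95% = 56.05%.
Total: 30.381% + 56.05% = 86.431%.
Rounded: 86.43%.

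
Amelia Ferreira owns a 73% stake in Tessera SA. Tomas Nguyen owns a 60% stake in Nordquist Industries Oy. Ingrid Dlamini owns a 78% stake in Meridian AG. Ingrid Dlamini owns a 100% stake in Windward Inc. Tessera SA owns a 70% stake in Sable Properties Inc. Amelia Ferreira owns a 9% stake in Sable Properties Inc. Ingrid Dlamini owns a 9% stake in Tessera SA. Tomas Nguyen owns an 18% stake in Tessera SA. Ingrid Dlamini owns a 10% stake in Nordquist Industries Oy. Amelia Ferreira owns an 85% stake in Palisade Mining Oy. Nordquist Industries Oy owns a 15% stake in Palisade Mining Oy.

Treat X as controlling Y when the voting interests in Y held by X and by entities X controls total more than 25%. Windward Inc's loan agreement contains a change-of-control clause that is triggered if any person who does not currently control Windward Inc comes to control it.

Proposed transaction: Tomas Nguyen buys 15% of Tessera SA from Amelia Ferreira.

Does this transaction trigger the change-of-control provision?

The purchase adds only to Tomas's holdings (Amelia's stake shrinks), so Tomas is the only person who could newly come to control Windward.
Tomas holds 60% of Nordquist, so Tomas controls Nordquist.
Neither Tomas nor any entity Tomas controls holds any voting interest in Windward.
So before the transaction, Tomas does not control Windward.
After the purchase, Tomas's direct stake in Tessera rises to 18% + 15% = 33%, and Amelia's stake falls to 58%.
Tomas holds 33% of Tessera, so Tomas controls Tessera.
Tessera holds 70% of Sable, so Tomas controls Sable.
After the transaction, neither Tomas nor any entity Tomas controls holds a voting interest in Windward, so Tomas still does not control it.
No new person acquires control, so the clause is not triggered.

No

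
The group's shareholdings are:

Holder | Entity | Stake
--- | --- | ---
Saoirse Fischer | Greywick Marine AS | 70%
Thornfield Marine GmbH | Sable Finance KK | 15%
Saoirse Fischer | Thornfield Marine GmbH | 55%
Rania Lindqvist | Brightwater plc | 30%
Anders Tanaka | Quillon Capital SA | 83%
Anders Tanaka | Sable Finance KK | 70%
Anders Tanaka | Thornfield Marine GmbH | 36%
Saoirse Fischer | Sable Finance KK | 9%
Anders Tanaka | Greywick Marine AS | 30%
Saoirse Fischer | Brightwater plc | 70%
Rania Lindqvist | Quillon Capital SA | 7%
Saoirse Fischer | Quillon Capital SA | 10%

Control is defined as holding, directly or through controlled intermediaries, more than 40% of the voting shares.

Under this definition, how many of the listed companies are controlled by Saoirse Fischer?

Saoirse holds 70% of Greywick, so Saoirse controls Greywick.
Saoirse holds 55% of Thornfield, so Saoirse controls Thornfield.
Saoirse holds 70% of Brightwater, so Saoirse controls Brightwater.
No other company's threshold is met.
Saoirse controls 3 companies.

3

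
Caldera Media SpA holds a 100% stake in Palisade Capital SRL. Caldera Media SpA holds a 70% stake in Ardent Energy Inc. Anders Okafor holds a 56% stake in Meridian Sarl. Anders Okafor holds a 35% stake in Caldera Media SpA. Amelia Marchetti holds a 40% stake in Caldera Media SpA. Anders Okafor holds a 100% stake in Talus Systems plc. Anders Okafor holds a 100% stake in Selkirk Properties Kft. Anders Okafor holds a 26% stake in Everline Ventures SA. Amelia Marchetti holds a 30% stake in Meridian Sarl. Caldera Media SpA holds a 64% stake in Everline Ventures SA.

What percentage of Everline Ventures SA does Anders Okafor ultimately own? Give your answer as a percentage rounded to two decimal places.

48.40%

Anders reaches Everline along 2 paths.
Via Caldera: 35% × 64% = 22.4%.
Direct stake: 26% = 26%.
Total: 22.4% + 26% = 48.4%.
Rounded: 48.40%.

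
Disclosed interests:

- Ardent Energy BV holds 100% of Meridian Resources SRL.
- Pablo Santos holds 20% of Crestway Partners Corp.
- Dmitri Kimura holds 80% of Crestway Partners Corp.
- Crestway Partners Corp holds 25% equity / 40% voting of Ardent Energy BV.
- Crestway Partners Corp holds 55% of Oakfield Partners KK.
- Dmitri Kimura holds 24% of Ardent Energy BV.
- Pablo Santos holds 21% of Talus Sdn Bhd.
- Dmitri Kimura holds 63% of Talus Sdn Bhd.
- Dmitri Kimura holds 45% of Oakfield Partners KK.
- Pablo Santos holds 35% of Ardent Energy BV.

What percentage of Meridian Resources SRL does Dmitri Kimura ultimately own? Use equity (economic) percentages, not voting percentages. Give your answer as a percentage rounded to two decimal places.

Dmitri reaches Meridian along 2 paths.
Via Ardent: 24% × 100% = 24%.
Via Crestway → Ardent: 80% × 25% × 100% = 20%.
Total: 24% + 20% = 44%.
Rounded: 44.00%.

44.00%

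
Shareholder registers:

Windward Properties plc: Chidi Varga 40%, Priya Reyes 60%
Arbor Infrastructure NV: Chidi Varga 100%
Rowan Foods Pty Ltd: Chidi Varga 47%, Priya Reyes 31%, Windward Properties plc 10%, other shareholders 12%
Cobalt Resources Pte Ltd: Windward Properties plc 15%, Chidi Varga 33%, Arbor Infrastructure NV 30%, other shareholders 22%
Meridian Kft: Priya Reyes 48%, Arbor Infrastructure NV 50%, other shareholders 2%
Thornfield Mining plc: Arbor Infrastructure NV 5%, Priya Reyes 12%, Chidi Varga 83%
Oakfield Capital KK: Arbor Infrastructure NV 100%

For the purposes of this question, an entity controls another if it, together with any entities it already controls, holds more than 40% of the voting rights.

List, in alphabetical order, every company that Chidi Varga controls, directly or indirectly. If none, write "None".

Arbor Infrastructure NV, Cobalt Resources Pte Ltd, Meridian Kft, Oakfield Capital KK, Rowan Foods Pty Ltd, Thornfield Mining plc

Chidi holds 100% of Arbor, so Chidi controls Arbor.
Chidi holds 47% of Rowan, so Chidi controls Rowan.
Chidi and Arbor together hold 33% + 30% = 63% of Cobalt, so Chidi controls Cobalt.
Arbor holds 50% of Meridian, so Chidi controls Meridian.
Arbor and Chidi together hold 5% + 83% = 88% of Thornfield, so Chidi controls Thornfield.
Arbor holds 100% of Oakfield, so Chidi controls Oakfield.
No other company's threshold is met.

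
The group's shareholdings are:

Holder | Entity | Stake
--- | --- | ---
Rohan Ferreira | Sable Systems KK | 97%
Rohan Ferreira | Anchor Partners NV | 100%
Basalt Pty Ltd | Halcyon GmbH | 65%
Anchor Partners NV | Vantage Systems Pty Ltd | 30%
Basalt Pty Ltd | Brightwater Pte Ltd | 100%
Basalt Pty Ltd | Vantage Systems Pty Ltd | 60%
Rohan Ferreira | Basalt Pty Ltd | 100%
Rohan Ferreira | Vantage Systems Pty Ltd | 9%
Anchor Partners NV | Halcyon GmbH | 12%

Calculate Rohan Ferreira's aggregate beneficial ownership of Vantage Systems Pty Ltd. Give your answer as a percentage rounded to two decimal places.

Rohan reaches Vantage along 3 paths.
Via Anchor: 100% × 30% = 30%.
Direct stake: 9% = 9%.
Via Basalt: 100% × 60% = 60%.
Total: 30% + 9% + 60% = 99%.
Rounded: 99.00%.

99.00%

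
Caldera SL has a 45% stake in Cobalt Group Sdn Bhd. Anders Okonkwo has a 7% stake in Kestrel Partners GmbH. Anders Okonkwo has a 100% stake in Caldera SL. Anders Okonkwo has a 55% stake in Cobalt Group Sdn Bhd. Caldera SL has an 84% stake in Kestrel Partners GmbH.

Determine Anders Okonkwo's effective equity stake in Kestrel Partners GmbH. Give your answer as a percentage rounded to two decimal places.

Anders reaches Kestrel along 2 paths.
Via Caldera: 100% × 84% = 84%.
Direct stake: 7% = 7%.
Total: 84% + 7% = 91%.
Rounded: 91.00%.

91.00%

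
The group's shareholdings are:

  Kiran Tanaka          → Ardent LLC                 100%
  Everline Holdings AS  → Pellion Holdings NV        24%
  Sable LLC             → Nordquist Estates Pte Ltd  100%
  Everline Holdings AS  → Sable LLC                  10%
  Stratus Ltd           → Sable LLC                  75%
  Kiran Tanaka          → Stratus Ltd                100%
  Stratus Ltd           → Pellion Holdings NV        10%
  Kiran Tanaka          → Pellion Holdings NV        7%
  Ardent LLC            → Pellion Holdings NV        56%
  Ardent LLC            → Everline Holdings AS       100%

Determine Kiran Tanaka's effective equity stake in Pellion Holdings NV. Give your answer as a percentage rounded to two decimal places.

Kiran reaches Pellion along 4 paths.
Via Ardent: 100% × 56% = 56%.
Via Ardent → Everline: 100% × 100% × 24% = 24%.
Direct stake: 7% = 7%.
Via Stratus: 100% × 10% = 10%.
Total: 56% + 24% + 7% + 10% = 97%.
Rounded: 97.00%.

97.00%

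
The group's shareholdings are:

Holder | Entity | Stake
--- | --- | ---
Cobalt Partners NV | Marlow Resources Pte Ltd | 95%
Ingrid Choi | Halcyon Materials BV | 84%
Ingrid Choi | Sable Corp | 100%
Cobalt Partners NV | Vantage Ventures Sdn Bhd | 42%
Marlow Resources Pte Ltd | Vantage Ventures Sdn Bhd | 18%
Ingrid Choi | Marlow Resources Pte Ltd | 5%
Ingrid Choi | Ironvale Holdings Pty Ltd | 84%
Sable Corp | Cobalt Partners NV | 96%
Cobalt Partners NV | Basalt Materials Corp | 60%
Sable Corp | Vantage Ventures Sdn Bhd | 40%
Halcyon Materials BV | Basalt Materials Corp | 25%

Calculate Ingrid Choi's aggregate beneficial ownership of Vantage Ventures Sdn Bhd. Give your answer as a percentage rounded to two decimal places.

Ingrid reaches Vantage along 4 paths.
Via Sable → Cobalt: 100% × 96% × 42% = 40.32%.
Via Sable → Cobalt → Marlow: 100% × 96% × 95% × 18% = 16.416%.
Via Marlow: 5% × 18% = 0.9%.
Via Sable: 100% × 40% = 40%.
Total: 40.32% + 16.416% + 0.9% + 40% = 97.636%.
Rounded: 97.64%.

97.64%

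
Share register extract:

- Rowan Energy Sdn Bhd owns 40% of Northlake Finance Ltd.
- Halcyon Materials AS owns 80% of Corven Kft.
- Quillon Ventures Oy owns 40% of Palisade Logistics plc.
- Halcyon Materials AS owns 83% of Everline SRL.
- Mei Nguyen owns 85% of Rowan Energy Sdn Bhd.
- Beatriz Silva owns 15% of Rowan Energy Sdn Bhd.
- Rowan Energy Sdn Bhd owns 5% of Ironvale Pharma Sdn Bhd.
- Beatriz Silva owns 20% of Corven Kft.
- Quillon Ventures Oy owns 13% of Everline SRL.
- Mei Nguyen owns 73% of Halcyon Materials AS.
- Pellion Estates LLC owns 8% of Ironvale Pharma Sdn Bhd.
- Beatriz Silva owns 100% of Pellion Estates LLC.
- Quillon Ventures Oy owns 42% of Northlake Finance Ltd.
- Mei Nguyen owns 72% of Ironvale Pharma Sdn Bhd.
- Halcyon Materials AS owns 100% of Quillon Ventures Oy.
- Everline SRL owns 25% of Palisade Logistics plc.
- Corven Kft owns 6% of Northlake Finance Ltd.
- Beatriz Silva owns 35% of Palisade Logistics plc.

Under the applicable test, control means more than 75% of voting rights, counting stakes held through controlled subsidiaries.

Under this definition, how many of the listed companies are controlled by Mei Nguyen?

Mei holds 85% of Rowan, so Mei controls Rowan.
Mei and Rowan together hold 72% + 5% = 77% of Ironvale, so Mei controls Ironvale.
No other company's threshold is met.
Mei controls 2 companies.

2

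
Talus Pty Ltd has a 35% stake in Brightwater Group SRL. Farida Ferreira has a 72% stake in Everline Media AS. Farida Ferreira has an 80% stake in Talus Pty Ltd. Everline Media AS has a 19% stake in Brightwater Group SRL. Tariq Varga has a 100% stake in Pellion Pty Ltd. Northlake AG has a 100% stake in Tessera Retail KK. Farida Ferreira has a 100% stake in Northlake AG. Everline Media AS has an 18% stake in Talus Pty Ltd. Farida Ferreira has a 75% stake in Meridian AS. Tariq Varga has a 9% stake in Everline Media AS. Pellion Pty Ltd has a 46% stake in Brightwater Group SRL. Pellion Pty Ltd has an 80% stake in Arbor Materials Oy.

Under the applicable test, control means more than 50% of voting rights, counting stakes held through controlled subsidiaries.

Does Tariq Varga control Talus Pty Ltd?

Tariq holds 100% of Pellion, so Tariq controls Pellion.
Pellion holds 80% of Arbor, so Tariq controls Arbor.
Neither Tariq nor any entity Tariq controls holds any voting interest in Talus.
So Tariq does not control Talus.

No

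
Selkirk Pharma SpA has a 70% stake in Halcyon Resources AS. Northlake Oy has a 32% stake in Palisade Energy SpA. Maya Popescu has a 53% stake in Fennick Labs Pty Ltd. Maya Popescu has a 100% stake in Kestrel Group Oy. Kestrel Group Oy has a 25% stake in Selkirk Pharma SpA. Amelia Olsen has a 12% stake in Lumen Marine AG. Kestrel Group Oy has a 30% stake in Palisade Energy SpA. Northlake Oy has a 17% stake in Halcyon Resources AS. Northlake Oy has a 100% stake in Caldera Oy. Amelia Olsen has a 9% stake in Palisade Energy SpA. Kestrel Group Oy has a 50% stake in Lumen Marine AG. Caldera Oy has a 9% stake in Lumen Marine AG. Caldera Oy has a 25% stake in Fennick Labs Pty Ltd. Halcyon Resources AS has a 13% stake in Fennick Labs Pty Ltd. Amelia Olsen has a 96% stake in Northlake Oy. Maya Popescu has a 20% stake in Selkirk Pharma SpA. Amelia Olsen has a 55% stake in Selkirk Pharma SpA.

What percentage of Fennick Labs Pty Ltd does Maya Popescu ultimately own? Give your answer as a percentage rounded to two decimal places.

57.10%

Maya reaches Fennick along 3 paths.
Direct stake: 53% = 53%.
Via Selkirk → Halcyon: 20% × 70% × 13% = 1.82%.
Via Kestrel → Selkirk → Halcyon: 100% × 25% × 70% × 13% = 2.275%.
Total: 53% + 1.82% + 2.275% = 57.095%.
Rounded: 57.10%.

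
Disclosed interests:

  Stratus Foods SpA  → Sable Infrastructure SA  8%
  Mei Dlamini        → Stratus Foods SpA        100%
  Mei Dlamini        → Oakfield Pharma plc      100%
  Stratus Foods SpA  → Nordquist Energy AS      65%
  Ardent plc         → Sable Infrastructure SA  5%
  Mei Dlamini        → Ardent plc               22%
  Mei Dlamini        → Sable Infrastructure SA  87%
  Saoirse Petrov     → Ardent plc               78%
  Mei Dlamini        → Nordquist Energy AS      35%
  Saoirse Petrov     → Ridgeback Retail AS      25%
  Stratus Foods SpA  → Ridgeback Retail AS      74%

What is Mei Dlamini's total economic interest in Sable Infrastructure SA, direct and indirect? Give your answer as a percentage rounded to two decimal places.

96.10%

Mei reaches Sable along 3 paths.
Via Stratus: 100% × 8% = 8%.
Via Ardent: 22% × 5% = 1.1%.
Direct stake: 87% = 87%.
Total: 8% + 1.1% + 87% = 96.1%.
Rounded: 96.10%.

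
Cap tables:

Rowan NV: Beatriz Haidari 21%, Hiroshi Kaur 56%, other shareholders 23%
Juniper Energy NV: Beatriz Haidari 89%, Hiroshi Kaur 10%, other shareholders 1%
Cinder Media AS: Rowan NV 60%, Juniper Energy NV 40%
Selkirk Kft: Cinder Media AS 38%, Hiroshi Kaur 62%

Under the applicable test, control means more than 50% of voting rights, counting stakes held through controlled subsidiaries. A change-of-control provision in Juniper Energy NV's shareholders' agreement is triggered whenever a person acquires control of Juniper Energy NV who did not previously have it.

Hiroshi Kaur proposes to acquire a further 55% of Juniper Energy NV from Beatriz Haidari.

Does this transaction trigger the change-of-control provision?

Yes

The purchase adds only to Hiroshi's holdings (Beatriz's stake shrinks), so Hiroshi is the only person who could newly come to control Juniper.
Hiroshi holds 56% of Rowan, so Hiroshi controls Rowan.
Rowan holds 60% of Cinder, so Hiroshi controls Cinder.
Cinder and Hiroshi together hold 38% + 62% = 100% of Selkirk, so Hiroshi controls Selkirk.
In Juniper, Hiroshi's side holds only 10%, not > 50%.
So before the transaction, Hiroshi does not control Juniper.
After the purchase, Hiroshi's direct stake in Juniper rises to 10% + 55% = 65%, and Beatriz's stake falls to 34%.
Hiroshi holds 65% of Juniper, so Hiroshi controls Juniper.
Hiroshi did not control Juniper before and does after, so the clause is triggered.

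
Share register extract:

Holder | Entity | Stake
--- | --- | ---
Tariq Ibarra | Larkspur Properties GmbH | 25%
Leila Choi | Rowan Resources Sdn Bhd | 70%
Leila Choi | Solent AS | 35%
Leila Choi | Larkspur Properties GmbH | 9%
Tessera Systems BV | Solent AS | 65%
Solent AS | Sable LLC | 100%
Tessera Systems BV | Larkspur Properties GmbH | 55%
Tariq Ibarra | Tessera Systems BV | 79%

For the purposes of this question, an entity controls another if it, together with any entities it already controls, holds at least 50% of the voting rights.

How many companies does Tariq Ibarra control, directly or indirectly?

4

Tariq holds 79% of Tessera, so Tariq controls Tessera.
Tariq and Tessera together hold 25% + 55% = 80% of Larkspur, so Tariq controls Larkspur.
Tessera holds 65% of Solent, so Tariq controls Solent.
Solent holds 100% of Sable, so Tariq controls Sable.
No other company's threshold is met.
Tariq controls 4 companies.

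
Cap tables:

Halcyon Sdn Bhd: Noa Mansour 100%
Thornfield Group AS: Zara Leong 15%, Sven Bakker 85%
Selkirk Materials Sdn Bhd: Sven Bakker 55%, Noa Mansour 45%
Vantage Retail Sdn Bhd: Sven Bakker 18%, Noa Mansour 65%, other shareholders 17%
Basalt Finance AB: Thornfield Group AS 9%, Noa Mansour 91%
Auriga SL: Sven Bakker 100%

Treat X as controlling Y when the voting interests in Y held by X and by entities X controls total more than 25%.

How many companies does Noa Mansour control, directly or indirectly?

Noa holds 100% of Halcyon, so Noa controls Halcyon.
Noa holds 45% of Selkirk, so Noa controls Selkirk.
Noa holds 65% of Vantage, so Noa controls Vantage.
Noa holds 91% of Basalt, so Noa controls Basalt.
No other company's threshold is met.
Noa controls 4 companies.

4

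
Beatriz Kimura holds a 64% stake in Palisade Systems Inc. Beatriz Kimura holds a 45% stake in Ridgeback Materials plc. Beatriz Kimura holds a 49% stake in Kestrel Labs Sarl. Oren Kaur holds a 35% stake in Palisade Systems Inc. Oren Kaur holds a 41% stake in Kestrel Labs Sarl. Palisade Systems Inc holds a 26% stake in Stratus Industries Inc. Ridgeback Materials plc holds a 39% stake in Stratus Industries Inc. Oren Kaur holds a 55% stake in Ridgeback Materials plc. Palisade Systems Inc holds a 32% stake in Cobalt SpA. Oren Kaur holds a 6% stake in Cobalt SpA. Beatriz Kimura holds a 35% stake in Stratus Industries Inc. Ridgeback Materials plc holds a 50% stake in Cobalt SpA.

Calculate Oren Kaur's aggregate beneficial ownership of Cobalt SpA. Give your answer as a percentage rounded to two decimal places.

44.70%

Oren reaches Cobalt along 3 paths.
Via Palisade: 35% × 32% = 11.2%.
Via Ridgeback: 55% × 50% = 27.5%.
Direct stake: 6% = 6%.
Total: 11.2% + 27.5% + 6% = 44.7%.
Rounded: 44.70%.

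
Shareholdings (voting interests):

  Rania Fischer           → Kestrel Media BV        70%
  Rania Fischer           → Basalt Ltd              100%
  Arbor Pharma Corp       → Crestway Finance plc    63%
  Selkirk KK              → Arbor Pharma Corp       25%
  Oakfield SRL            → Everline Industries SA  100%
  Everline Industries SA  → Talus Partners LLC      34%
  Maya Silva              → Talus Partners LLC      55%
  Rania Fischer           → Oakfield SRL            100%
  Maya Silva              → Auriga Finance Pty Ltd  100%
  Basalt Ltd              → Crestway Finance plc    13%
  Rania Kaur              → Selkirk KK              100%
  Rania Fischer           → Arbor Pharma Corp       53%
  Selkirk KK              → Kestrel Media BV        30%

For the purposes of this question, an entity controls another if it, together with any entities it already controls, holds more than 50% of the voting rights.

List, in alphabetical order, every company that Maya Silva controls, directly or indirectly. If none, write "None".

Auriga Finance Pty Ltd, Talus Partners LLC

Maya holds 100% of Auriga, so Maya controls Auriga.
Maya holds 55% of Talus, so Maya controls Talus.
No other company's threshold is met.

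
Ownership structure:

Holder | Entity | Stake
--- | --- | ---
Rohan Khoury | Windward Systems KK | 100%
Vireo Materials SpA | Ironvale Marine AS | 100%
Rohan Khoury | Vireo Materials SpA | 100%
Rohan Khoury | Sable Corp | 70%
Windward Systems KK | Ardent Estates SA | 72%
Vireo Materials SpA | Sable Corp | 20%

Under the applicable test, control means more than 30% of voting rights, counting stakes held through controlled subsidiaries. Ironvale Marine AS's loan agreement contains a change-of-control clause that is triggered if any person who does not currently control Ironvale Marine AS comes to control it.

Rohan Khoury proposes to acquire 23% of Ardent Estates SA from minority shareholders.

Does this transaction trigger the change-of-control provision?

No

The purchase changes only Rohan's holdings, so Rohan is the only person who could newly come to control Ironvale.
Rohan holds 100% of Vireo, so Rohan controls Vireo.
Vireo holds 100% of Ironvale, so Rohan controls Ironvale.
So Rohan already controls Ironvale before the transaction.
After the purchase, Rohan holds 23% of Ardent directly.
Rohan controlled Ironvale already, so this is not a new person acquiring control; every other person's position is unchanged or reduced.
No new person acquires control, so the clause is not triggered.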